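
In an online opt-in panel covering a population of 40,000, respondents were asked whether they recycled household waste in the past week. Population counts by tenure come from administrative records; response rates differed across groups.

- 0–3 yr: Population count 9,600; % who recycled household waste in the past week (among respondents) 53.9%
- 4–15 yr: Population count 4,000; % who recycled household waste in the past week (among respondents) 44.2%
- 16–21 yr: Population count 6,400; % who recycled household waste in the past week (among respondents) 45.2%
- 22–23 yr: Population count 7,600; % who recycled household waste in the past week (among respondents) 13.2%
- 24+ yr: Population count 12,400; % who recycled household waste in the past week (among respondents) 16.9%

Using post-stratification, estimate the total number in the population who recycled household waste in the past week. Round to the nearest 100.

12,900

Apply each group's respondent rate to its population count:
  0–3 yr: 9,600 × 53.9% = 5174.4
  4–15 yr: 4,000 × 44.2% = 1768
  16–21 yr: 6,400 × 45.2% = 2892.8
  22–23 yr: 7,600 × 13.2% = 1003.2
  24+ yr: 12,400 × 16.9% = 2095.6
Estimated total = 12,934 → 12,900.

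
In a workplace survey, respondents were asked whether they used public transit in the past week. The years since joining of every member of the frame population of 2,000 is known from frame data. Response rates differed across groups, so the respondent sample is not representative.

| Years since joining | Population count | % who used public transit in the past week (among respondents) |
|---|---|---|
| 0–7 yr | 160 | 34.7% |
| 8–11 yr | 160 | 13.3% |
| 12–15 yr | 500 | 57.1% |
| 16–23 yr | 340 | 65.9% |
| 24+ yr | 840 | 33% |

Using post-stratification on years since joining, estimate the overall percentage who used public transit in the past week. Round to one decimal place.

43.2%

Each cell contributes population-share × respondent value:
  0–7 yr: (160/2,000) × 34.7 = 2.776
  8–11 yr: (160/2,000) × 13.3 = 1.064
  12–15 yr: (500/2,000) × 57.1 = 14.275
  16–23 yr: (340/2,000) × 65.9 = 11.203
  24+ yr: (840/2,000) × 33 = 13.86
Post-stratified estimate = 43.178 → 43.2%.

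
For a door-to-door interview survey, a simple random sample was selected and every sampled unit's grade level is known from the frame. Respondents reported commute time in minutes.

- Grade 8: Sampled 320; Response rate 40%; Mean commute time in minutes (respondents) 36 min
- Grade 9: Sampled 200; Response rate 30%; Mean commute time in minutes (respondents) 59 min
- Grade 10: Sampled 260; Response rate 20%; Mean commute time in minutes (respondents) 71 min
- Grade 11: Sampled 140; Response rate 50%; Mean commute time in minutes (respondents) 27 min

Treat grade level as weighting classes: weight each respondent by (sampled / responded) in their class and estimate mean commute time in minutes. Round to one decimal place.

49.5

Each respondent's weight = sampled/responded in their class; summing within a class gives n_sampled, so:
  Grade 8: 320 × 36 = 11,520
  Grade 9: 200 × 59 = 11,800
  Grade 10: 260 × 71 = 18,460
  Grade 11: 140 × 27 = 3780
Adjusted estimate = 45,560 / 920 = 49.5217 → 49.5.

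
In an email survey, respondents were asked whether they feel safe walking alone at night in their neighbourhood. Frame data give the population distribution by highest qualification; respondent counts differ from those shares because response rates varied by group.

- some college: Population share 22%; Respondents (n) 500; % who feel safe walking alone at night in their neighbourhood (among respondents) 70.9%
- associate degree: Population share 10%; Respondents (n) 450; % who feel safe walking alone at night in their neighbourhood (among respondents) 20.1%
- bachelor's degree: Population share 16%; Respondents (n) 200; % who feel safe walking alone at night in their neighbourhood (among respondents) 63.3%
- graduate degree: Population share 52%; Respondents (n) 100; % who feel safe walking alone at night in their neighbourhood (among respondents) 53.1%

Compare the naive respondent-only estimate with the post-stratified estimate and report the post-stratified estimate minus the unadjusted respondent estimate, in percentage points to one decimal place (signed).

Unadjusted (pooled respondent) estimate weights by respondent counts:
  (500/1250)×70.9 + (450/1250)×20.1 + (200/1250)×63.3 + (100/1250)×53.1 = 49.972%
Post-stratified estimate weights by population shares:
  0.22×70.9 + 0.1×20.1 + 0.16×63.3 + 0.52×53.1 = 55.348%
Difference = 55.348 − 49.972 = 5.376 pp.

+5.4 percentage points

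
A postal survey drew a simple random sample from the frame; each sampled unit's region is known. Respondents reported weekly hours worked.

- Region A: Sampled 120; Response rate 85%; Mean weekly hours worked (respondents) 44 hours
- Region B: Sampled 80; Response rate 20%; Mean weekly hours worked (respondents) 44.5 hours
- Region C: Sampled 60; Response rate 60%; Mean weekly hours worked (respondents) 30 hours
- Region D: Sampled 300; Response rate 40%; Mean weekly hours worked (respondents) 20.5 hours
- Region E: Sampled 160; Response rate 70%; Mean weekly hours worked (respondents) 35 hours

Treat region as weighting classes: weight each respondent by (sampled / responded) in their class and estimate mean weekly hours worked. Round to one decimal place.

31.1

Inverse-response-rate weighting restores each class to its sampled count, so class totals weight by n_sampled:
  Region A: 120 × 44 = 5280
  Region B: 80 × 44.5 = 3560
  Region C: 60 × 30 = 1800
  Region D: 300 × 20.5 = 6150
  Region E: 160 × 35 = 5600
Adjusted estimate = 22,390 / 720 = 31.0972 → 31.1.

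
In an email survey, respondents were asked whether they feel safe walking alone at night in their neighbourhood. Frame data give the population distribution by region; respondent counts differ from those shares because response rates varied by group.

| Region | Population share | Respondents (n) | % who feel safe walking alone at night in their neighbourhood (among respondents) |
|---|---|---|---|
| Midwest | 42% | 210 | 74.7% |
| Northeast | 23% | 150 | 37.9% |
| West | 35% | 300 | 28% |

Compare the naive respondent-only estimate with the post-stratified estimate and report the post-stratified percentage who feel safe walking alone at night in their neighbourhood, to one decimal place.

49.9%

Naive respondent-only estimate (weights = respondent counts):
  (210/660)×74.7 + (150/660)×37.9 + (300/660)×28 = 45.1091%
Post-stratified estimate weights by population shares:
  0.42×74.7 + 0.23×37.9 + 0.35×28 = 49.891%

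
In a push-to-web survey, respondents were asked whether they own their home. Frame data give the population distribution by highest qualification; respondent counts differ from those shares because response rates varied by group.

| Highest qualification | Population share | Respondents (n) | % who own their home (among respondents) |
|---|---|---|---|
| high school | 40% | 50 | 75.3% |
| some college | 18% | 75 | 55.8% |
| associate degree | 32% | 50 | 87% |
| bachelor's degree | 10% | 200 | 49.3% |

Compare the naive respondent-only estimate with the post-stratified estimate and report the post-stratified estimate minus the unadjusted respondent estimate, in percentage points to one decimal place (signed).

+13.8 percentage points

Unadjusted (pooled respondent) estimate weights by respondent counts:
  (50/375)×75.3 + (75/375)×55.8 + (50/375)×87 + (200/375)×49.3 = 59.0933%
Reweighting by population highest qualification shares:
  0.4×75.3 + 0.18×55.8 + 0.32×87 + 0.1×49.3 = 72.934%
Difference = 72.934 − 59.0933 = 13.8407 pp.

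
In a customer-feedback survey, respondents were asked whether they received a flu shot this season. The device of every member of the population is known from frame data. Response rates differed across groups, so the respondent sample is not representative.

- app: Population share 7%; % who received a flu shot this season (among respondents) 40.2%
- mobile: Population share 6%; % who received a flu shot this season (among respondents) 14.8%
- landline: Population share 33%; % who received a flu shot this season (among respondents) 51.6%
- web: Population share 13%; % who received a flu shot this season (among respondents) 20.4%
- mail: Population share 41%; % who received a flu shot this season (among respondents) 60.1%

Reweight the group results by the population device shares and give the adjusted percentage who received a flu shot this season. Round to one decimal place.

48.0%

Weight each group's respondent value by its population share:
  app: 0.07 × 40.2 = 2.814
  mobile: 0.06 × 14.8 = 0.888
  landline: 0.33 × 51.6 = 17.028
  web: 0.13 × 20.4 = 2.652
  mail: 0.41 × 60.1 = 24.641
Post-stratified estimate = 48.023 → 48.0%.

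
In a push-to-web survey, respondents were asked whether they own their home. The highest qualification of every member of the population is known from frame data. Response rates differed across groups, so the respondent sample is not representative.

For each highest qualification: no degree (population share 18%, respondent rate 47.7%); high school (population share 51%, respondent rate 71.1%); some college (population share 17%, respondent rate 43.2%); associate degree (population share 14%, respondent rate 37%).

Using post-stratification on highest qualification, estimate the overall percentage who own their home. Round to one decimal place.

57.4%

Post-stratification weights by population share, not respondent share:
  no degree: 0.18 × 47.7 = 8.586
  high school: 0.51 × 71.1 = 36.261
  some college: 0.17 × 43.2 = 7.344
  associate degree: 0.14 × 37 = 5.18
Post-stratified estimate = 57.371 → 57.4%.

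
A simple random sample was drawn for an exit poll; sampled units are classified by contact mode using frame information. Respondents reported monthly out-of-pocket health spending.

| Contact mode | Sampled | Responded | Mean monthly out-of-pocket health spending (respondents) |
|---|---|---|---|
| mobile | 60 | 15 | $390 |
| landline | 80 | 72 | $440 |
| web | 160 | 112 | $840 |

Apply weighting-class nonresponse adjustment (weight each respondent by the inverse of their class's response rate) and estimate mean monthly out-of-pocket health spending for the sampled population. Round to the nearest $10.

$640

Response rates by class: mobile 15/60 = 25%, landline 72/80 = 90%, web 112/160 = 70%.
Each respondent's weight = sampled/responded in their class; summing within a class gives n_sampled, so:
  mobile: 60 × 390 = 23,400
  landline: 80 × 440 = 35,200
  web: 160 × 840 = 134,400
Adjusted estimate = 193,000 / 300 = 643.333 → $640.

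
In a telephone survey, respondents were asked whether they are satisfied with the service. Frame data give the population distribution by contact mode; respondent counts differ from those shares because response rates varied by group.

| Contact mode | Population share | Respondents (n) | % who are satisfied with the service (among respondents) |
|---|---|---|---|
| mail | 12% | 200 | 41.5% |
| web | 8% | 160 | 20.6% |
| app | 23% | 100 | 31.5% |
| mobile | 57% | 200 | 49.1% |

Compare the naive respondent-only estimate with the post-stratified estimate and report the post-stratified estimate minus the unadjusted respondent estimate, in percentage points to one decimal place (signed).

Unadjusted (pooled respondent) estimate weights by respondent counts:
  (200/660)×41.5 + (160/660)×20.6 + (100/660)×31.5 + (200/660)×49.1 = 37.2212%
Post-stratified estimate weights by population shares:
  0.12×41.5 + 0.08×20.6 + 0.23×31.5 + 0.57×49.1 = 41.86%
Difference = 41.86 − 37.2212 = 4.6388 pp.

+4.6 percentage points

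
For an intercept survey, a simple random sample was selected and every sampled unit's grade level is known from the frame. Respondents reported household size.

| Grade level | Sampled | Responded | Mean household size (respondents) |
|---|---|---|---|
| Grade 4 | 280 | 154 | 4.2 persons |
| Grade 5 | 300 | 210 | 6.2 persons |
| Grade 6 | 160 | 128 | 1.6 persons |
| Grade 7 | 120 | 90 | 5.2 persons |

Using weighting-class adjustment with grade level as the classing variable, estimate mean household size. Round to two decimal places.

Class response rates: Grade 4 154/280 = 55%, Grade 5 210/300 = 70%, Grade 6 128/160 = 80%, Grade 7 90/120 = 75%.
Weighting each respondent by the inverse class response rate inflates each class back to its sampled size, so the class weight is n_sampled:
  Grade 4: 280 × 4.2 = 1176
  Grade 5: 300 × 6.2 = 1860
  Grade 6: 160 × 1.6 = 256
  Grade 7: 120 × 5.2 = 624
Adjusted estimate = 3916 / 860 = 4.55349 → 4.55.

4.55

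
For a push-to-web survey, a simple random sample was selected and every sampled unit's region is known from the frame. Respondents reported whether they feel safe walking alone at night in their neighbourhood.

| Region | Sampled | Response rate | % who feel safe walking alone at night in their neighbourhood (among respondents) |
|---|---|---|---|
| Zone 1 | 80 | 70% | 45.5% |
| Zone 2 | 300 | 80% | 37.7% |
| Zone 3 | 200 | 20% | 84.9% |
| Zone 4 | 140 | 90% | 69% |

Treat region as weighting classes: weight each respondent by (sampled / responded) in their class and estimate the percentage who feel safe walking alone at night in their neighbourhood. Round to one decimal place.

57.8%

With weight = n_sampled/n_responded per class, the weighted class total is n_sampled:
  Zone 1: 80 × 45.5 = 3640
  Zone 2: 300 × 37.7 = 11,310
  Zone 3: 200 × 84.9 = 16,980
  Zone 4: 140 × 69 = 9660
Adjusted estimate = 41,590 / 720 = 57.7639 → 57.8%.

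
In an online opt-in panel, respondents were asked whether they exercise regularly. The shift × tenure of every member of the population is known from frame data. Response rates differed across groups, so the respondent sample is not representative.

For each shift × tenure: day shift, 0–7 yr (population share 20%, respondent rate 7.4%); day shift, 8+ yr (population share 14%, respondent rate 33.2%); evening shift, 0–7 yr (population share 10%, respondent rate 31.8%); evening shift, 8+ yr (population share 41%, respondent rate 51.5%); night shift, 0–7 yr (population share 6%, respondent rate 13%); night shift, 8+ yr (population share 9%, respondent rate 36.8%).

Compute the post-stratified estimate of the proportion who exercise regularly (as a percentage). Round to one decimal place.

Each cell contributes population-share × respondent value:
  day shift, 0–7 yr: 0.2 × 7.4 = 1.48
  day shift, 8+ yr: 0.14 × 33.2 = 4.648
  evening shift, 0–7 yr: 0.1 × 31.8 = 3.18
  evening shift, 8+ yr: 0.41 × 51.5 = 21.115
  night shift, 0–7 yr: 0.06 × 13 = 0.78
  night shift, 8+ yr: 0.09 × 36.8 = 3.312
Post-stratified estimate = 34.515 → 34.5%.

34.5%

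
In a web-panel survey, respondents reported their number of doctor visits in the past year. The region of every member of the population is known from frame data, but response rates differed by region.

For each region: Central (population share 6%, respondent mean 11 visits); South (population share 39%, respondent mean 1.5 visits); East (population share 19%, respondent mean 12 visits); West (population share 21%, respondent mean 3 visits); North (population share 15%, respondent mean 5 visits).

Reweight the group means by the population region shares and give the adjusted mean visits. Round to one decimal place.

Weight each group's respondent value by its population share:
  Central: 0.06 × 11 = 0.66
  South: 0.39 × 1.5 = 0.585
  East: 0.19 × 12 = 2.28
  West: 0.21 × 3 = 0.63
  North: 0.15 × 5 = 0.75
Post-stratified estimate = 4.905 → 4.9.

4.9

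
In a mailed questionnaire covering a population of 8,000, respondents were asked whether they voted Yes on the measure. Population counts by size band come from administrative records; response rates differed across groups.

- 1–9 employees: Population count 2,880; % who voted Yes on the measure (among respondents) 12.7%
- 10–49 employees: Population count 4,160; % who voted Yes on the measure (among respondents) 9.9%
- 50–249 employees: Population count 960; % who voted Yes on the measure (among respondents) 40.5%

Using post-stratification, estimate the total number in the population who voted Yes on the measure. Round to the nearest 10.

1,170

Each cell contributes its population count × the respondent rate:
  1–9 employees: 2,880 × 12.7% = 365.76
  10–49 employees: 4,160 × 9.9% = 411.84
  50–249 employees: 960 × 40.5% = 388.8
Estimated total = 1166.4 → 1,170.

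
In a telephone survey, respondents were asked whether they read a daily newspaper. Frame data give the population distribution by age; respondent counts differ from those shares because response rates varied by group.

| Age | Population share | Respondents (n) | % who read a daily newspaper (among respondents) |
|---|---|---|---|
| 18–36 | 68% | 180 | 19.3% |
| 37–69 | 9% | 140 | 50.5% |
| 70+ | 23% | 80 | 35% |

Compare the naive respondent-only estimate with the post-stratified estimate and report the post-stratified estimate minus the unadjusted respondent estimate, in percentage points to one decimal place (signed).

Unadjusted (pooled respondent) estimate weights by respondent counts:
  (180/400)×19.3 + (140/400)×50.5 + (80/400)×35 = 33.36%
Reweighting by population age shares:
  0.68×19.3 + 0.09×50.5 + 0.23×35 = 25.719%
Difference = 25.719 − 33.36 = -7.641 pp.

-7.6 percentage points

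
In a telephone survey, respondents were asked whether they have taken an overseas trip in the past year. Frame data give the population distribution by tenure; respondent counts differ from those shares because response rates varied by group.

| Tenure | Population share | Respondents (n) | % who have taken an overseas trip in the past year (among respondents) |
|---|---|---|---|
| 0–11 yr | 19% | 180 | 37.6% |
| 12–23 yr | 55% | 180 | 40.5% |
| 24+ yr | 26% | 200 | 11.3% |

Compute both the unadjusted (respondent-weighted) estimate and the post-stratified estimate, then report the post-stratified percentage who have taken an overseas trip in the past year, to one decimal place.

32.4%

Without adjustment, the pooled respondent share is:
  (180/560)×37.6 + (180/560)×40.5 + (200/560)×11.3 = 29.1393%
Reweighting by population tenure shares:
  0.19×37.6 + 0.55×40.5 + 0.26×11.3 = 32.357%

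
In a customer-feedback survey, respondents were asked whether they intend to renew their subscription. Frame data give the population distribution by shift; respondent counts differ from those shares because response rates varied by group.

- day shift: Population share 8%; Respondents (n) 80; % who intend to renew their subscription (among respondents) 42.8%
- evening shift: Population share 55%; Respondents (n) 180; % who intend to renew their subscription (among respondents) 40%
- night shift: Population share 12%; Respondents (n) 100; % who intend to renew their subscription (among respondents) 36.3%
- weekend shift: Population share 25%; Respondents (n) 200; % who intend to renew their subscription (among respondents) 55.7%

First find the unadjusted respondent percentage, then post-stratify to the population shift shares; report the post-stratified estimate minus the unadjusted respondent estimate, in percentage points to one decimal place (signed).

Without adjustment, the pooled respondent share is:
  (80/560)×42.8 + (180/560)×40 + (100/560)×36.3 + (200/560)×55.7 = 45.3464%
Reweighting by population shift shares:
  0.08×42.8 + 0.55×40 + 0.12×36.3 + 0.25×55.7 = 43.705%
Difference = 43.705 − 45.3464 = -1.6414 pp.

-1.6 percentage points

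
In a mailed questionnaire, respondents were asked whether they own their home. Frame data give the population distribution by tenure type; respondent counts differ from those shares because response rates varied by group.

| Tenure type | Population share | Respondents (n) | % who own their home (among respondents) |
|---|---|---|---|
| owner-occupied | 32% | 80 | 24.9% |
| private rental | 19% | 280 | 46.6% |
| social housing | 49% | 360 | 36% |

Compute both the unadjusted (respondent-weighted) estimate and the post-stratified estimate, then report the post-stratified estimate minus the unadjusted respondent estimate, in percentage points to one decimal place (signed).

-4.4 percentage points

Unadjusted (pooled respondent) estimate weights by respondent counts:
  (80/720)×24.9 + (280/720)×46.6 + (360/720)×36 = 38.8889%
Post-stratifying to population shares instead:
  0.32×24.9 + 0.19×46.6 + 0.49×36 = 34.462%
Difference = 34.462 − 38.8889 = -4.4269 pp.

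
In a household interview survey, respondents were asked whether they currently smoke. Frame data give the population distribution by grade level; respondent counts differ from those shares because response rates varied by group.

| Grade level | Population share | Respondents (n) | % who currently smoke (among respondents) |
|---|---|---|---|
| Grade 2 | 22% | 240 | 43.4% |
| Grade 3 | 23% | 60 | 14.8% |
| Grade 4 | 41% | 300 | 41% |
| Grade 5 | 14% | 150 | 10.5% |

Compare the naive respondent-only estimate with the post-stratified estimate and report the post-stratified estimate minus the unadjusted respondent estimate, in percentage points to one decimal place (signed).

-2.3 percentage points

Without adjustment, the pooled respondent share is:
  (240/750)×43.4 + (60/750)×14.8 + (300/750)×41 + (150/750)×10.5 = 33.572%
Post-stratifying to population shares instead:
  0.22×43.4 + 0.23×14.8 + 0.41×41 + 0.14×10.5 = 31.232%
Difference = 31.232 − 33.572 = -2.34 pp.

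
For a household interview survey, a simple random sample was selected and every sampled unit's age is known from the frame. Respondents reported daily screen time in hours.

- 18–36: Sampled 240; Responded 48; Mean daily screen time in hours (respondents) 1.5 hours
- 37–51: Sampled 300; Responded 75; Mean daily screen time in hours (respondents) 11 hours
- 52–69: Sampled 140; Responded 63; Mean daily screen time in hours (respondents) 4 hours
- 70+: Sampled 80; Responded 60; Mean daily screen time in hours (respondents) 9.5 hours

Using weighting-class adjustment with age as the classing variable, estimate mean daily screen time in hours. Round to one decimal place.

6.6

Response rates by class: 18–36 48/240 = 20%, 37–51 75/300 = 25%, 52–69 63/140 = 45%, 70+ 60/80 = 75%.
Weighting each respondent by the inverse class response rate inflates each class back to its sampled size, so the class weight is n_sampled:
  18–36: 240 × 1.5 = 360
  37–51: 300 × 11 = 3300
  52–69: 140 × 4 = 560
  70+: 80 × 9.5 = 760
Adjusted estimate = 4980 / 760 = 6.55263 → 6.6.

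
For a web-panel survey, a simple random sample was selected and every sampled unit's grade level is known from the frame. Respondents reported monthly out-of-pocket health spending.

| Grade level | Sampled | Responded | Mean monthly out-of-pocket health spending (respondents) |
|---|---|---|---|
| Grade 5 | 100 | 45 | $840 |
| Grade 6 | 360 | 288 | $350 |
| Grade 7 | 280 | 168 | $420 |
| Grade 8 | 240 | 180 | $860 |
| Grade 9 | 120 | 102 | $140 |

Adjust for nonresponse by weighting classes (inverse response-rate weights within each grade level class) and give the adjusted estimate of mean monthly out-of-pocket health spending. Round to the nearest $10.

Response rates by class: Grade 5 45/100 = 45%, Grade 6 288/360 = 80%, Grade 7 168/280 = 60%, Grade 8 180/240 = 75%, Grade 9 102/120 = 85%.
Each respondent's weight = sampled/responded in their class; summing within a class gives n_sampled, so:
  Grade 5: 100 × 840 = 84,000
  Grade 6: 360 × 350 = 126,000
  Grade 7: 280 × 420 = 117,600
  Grade 8: 240 × 860 = 206,400
  Grade 9: 120 × 140 = 16,800
Adjusted estimate = 550,800 / 1,100 = 500.727 → $500.

$500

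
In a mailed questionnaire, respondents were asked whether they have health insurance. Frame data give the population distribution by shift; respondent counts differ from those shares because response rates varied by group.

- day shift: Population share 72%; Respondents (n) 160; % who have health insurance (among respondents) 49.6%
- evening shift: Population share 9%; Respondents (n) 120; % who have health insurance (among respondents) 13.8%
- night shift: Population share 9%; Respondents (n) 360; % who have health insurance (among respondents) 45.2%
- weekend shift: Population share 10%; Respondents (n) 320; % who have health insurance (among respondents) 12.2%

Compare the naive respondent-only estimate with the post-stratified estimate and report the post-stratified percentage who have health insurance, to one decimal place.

42.2%

Naive respondent-only estimate (weights = respondent counts):
  (160/960)×49.6 + (120/960)×13.8 + (360/960)×45.2 + (320/960)×12.2 = 31.0083%
Post-stratified estimate weights by population shares:
  0.72×49.6 + 0.09×13.8 + 0.09×45.2 + 0.1×12.2 = 42.242%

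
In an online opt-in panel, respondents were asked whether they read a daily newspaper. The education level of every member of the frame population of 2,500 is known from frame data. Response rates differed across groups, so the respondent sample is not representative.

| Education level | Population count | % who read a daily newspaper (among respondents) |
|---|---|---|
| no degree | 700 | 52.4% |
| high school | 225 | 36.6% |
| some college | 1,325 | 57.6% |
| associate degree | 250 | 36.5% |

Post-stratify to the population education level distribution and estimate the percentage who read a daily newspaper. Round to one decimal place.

52.1%

Reweight to the known education level distribution:
  no degree: (700/2,500) × 52.4 = 14.672
  high school: (225/2,500) × 36.6 = 3.294
  some college: (1,325/2,500) × 57.6 = 30.528
  associate degree: (250/2,500) × 36.5 = 3.65
Post-stratified estimate = 52.144 → 52.1%.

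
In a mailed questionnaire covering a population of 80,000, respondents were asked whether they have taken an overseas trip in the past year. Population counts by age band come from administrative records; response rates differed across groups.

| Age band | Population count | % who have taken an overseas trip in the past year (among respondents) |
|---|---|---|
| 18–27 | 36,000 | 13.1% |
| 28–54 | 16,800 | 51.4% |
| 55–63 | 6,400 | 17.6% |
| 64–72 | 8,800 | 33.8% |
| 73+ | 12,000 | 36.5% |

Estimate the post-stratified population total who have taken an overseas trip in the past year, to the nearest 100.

21,800

Each cell contributes its population count × the respondent rate:
  18–27: 36,000 × 13.1% = 4716
  28–54: 16,800 × 51.4% = 8635.2
  55–63: 6,400 × 17.6% = 1126.4
  64–72: 8,800 × 33.8% = 2974.4
  73+: 12,000 × 36.5% = 4380
Estimated total = 21,832 → 21,800.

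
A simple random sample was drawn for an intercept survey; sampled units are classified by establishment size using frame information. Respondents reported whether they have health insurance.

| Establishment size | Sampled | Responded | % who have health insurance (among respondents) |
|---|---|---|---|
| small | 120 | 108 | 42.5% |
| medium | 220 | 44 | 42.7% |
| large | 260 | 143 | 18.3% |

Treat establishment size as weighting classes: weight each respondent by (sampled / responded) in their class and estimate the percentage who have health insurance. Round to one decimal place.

32.1%

Response rates by class: small 108/120 = 90%, medium 44/220 = 20%, large 143/260 = 55%.
Inverse-response-rate weighting restores each class to its sampled count, so class totals weight by n_sampled:
  small: 120 × 42.5 = 5100
  medium: 220 × 42.7 = 9394
  large: 260 × 18.3 = 4758
Adjusted estimate = 19,252 / 600 = 32.0867 → 32.1%.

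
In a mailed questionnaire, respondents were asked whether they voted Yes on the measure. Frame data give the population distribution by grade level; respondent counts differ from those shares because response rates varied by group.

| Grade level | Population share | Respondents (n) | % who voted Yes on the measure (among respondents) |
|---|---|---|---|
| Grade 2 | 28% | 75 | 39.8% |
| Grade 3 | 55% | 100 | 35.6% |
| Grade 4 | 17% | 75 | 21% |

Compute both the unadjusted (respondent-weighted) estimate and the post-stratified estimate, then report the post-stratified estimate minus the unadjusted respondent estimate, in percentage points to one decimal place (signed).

Naive respondent-only estimate (weights = respondent counts):
  (75/250)×39.8 + (100/250)×35.6 + (75/250)×21 = 32.48%
Post-stratifying to population shares instead:
  0.28×39.8 + 0.55×35.6 + 0.17×21 = 34.294%
Difference = 34.294 − 32.48 = 1.814 pp.

+1.8 percentage points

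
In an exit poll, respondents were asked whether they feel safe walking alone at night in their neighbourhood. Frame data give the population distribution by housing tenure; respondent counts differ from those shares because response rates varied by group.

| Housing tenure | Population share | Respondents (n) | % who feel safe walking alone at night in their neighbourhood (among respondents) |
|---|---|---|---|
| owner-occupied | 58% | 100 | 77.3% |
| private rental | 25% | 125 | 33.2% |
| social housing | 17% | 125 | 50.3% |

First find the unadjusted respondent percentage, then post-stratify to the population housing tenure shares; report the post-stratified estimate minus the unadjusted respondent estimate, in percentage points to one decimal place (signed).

+9.8 percentage points

Without adjustment, the pooled respondent share is:
  (100/350)×77.3 + (125/350)×33.2 + (125/350)×50.3 = 51.9071%
Reweighting by population housing tenure shares:
  0.58×77.3 + 0.25×33.2 + 0.17×50.3 = 61.685%
Difference = 61.685 − 51.9071 = 9.7779 pp.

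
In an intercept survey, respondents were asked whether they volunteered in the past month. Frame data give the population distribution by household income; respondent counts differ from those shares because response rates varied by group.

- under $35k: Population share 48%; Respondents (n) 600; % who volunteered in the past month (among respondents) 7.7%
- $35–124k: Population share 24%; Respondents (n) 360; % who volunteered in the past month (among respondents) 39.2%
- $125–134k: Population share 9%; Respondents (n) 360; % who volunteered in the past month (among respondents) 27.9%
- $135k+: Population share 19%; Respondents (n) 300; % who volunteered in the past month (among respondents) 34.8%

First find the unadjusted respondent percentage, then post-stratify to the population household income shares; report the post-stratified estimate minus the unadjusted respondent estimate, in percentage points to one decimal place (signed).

-2.0 percentage points

Without adjustment, the pooled respondent share is:
  (600/1620)×7.7 + (360/1620)×39.2 + (360/1620)×27.9 + (300/1620)×34.8 = 24.2074%
Post-stratified estimate weights by population shares:
  0.48×7.7 + 0.24×39.2 + 0.09×27.9 + 0.19×34.8 = 22.227%
Difference = 22.227 − 24.2074 = -1.9804 pp.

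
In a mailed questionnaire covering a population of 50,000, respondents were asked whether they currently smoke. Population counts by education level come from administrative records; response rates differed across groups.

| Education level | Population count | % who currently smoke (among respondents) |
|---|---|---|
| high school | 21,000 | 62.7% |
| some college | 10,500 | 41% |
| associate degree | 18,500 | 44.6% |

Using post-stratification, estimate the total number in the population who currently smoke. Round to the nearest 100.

25,700

Estimated count per cell = population count × respondent percentage:
  high school: 21,000 × 62.7% = 13,167
  some college: 10,500 × 41% = 4305
  associate degree: 18,500 × 44.6% = 8251
Estimated total = 25,723 → 25,700.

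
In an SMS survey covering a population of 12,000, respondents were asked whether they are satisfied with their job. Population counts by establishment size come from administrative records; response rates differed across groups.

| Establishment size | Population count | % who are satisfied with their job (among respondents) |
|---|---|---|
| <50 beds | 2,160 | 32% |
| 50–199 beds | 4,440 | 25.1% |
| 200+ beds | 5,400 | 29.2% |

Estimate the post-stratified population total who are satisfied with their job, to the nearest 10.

3,380

Estimated count per cell = population count × respondent percentage:
  <50 beds: 2,160 × 32% = 691.2
  50–199 beds: 4,440 × 25.1% = 1114.44
  200+ beds: 5,400 × 29.2% = 1576.8
Estimated total = 3382.44 → 3,380.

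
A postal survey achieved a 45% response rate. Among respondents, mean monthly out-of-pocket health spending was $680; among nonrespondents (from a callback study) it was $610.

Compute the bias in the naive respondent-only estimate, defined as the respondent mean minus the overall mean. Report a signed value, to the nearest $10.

Nonresponse fraction = 1 − 0.45 = 0.55.
Bias = (nonresponse fraction) × (respondent mean − nonrespondent mean)
     = 0.55 × (680 − 610) = 0.55 × 70 = 38.5.

+$40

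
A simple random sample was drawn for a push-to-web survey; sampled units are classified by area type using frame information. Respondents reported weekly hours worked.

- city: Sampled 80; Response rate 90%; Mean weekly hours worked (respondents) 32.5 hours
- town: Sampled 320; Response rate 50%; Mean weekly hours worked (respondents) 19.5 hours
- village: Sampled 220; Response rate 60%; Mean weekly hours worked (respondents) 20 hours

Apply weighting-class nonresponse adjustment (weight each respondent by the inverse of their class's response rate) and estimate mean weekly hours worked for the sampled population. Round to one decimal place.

21.4

Each respondent's weight = sampled/responded in their class; summing within a class gives n_sampled, so:
  city: 80 × 32.5 = 2600
  town: 320 × 19.5 = 6240
  village: 220 × 20 = 4400
Adjusted estimate = 13,240 / 620 = 21.3548 → 21.4.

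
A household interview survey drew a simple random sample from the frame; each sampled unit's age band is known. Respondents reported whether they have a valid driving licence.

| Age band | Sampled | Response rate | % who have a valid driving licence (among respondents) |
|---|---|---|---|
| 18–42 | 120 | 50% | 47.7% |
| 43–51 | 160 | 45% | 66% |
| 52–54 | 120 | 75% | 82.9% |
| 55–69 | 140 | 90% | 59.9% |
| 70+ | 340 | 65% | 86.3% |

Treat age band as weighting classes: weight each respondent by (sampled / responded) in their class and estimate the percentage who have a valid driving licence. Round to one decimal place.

72.7%

Weighting each respondent by the inverse class response rate inflates each class back to its sampled size, so the class weight is n_sampled:
  18–42: 120 × 47.7 = 5724
  43–51: 160 × 66 = 10,560
  52–54: 120 × 82.9 = 9948
  55–69: 140 × 59.9 = 8386
  70+: 340 × 86.3 = 29,342
Adjusted estimate = 63,960 / 880 = 72.6818 → 72.7%.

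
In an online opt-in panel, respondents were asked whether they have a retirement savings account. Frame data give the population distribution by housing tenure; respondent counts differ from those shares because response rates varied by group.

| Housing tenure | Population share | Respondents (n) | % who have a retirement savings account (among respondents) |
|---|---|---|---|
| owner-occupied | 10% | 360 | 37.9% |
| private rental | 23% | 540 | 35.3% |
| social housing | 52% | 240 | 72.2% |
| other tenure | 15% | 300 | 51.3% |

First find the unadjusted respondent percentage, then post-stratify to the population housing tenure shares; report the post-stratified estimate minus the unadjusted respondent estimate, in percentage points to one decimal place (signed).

+11.7 percentage points

Naive respondent-only estimate (weights = respondent counts):
  (360/1440)×37.9 + (540/1440)×35.3 + (240/1440)×72.2 + (300/1440)×51.3 = 45.4333%
Post-stratified estimate weights by population shares:
  0.1×37.9 + 0.23×35.3 + 0.52×72.2 + 0.15×51.3 = 57.148%
Difference = 57.148 − 45.4333 = 11.7147 pp.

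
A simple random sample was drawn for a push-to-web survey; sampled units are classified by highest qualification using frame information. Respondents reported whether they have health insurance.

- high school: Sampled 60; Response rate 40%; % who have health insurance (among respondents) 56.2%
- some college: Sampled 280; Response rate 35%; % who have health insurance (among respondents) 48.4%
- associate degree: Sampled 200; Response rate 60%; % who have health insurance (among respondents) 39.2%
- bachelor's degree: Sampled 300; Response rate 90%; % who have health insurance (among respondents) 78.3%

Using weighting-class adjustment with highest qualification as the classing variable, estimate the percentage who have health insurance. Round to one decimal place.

57.4%

With weight = n_sampled/n_responded per class, the weighted class total is n_sampled:
  high school: 60 × 56.2 = 3372
  some college: 280 × 48.4 = 13,552
  associate degree: 200 × 39.2 = 7840
  bachelor's degree: 300 × 78.3 = 23,490
Adjusted estimate = 48,254 / 840 = 57.4452 → 57.4%.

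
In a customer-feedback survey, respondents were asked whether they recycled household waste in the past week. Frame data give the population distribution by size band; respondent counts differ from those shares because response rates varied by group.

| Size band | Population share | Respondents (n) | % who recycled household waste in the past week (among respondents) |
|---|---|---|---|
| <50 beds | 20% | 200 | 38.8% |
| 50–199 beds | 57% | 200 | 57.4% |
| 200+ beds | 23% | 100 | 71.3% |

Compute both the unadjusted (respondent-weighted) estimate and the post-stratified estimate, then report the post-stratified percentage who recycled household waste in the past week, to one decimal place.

Unadjusted (pooled respondent) estimate weights by respondent counts:
  (200/500)×38.8 + (200/500)×57.4 + (100/500)×71.3 = 52.74%
Reweighting by population size band shares:
  0.2×38.8 + 0.57×57.4 + 0.23×71.3 = 56.877%

56.9%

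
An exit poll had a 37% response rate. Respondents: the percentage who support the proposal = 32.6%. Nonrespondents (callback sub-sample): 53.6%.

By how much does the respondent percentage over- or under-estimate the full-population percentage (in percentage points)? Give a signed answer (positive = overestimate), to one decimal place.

-13.2 percentage points

Nonresponse fraction = 1 − 0.37 = 0.63.
Bias = (nonresponse fraction) × (respondent percentage − nonrespondent percentage)
     = 0.63 × (32.6 − 53.6) = 0.63 × -21 = -13.23.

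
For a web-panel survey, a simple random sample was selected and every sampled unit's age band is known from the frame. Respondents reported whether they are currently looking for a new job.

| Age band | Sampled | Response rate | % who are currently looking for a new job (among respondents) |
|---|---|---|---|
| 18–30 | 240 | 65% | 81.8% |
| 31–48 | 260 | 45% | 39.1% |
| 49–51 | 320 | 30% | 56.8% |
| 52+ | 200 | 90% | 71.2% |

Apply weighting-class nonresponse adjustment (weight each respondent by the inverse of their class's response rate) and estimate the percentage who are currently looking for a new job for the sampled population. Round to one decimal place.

61.0%

Inverse-response-rate weighting restores each class to its sampled count, so class totals weight by n_sampled:
  18–30: 240 × 81.8 = 19,632
  31–48: 260 × 39.1 = 10,166
  49–51: 320 × 56.8 = 18,176
  52+: 200 × 71.2 = 14,240
Adjusted estimate = 62,214 / 1,020 = 60.9941 → 61.0%.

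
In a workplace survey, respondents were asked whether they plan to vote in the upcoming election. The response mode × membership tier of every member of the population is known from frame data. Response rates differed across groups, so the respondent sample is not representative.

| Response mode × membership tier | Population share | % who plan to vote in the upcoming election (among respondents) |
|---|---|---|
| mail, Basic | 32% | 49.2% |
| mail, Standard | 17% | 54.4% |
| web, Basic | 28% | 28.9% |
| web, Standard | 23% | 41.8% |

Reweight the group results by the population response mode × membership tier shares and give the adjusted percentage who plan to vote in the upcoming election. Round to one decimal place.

Each cell contributes population-share × respondent value:
  mail, Basic: 0.32 × 49.2 = 15.744
  mail, Standard: 0.17 × 54.4 = 9.248
  web, Basic: 0.28 × 28.9 = 8.092
  web, Standard: 0.23 × 41.8 = 9.614
Post-stratified estimate = 42.698 → 42.7%.

42.7%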